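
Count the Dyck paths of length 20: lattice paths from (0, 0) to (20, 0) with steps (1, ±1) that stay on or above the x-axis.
C_10 = 16796

These Dyck paths are counted by the Catalan number C_n = (1/(n + 1)) · C(2n, n). For n = 10: C_10 = (1/11) · C(20, 10) = 184756/11 = 16796.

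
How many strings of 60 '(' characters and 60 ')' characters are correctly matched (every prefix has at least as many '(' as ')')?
C_60 = 1583850964596120042686772779038896

These balanced parentheses are counted by the Catalan number C_n = (1/(n + 1)) · C(2n, n). For n = 60: C_60 = (1/61) · C(120, 60) = 96614908840363322603893139521372656/61 = 1583850964596120042686772779038896.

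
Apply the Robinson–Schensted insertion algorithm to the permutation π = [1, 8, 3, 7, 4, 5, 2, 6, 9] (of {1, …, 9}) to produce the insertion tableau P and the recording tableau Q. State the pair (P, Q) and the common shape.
P = [1, 2, 4, 5, 6, 9] / [3] / [7] / [8];  Q = [1, 2, 4, 6, 8, 9] / [3] / [5] / [7];  common shape = (6, 1, 1, 1)

Row-insert the values π_1, π_2, … into P one at a time, bumping the leftmost entry strictly greater than the inserted value down to the next row. The recording tableau Q records, in position (i, j), the step at which that cell was added to P.
  Insert 1 (step 1): P = [1];  Q = [1]
  Insert 8 (step 2): P = [1, 8];  Q = [1, 2]
  Insert 3 (step 3): P = [1, 3] / [8];  Q = [1, 2] / [3]
  Insert 7 (step 4): P = [1, 3, 7] / [8];  Q = [1, 2, 4] / [3]
  Insert 4 (step 5): P = [1, 3, 4] / [7] / [8];  Q = [1, 2, 4] / [3] / [5]
  Insert 5 (step 6): P = [1, 3, 4, 5] / [7] / [8];  Q = [1, 2, 4, 6] / [3] / [5]
  Insert 2 (step 7): P = [1, 2, 4, 5] / [3] / [7] / [8];  Q = [1, 2, 4, 6] / [3] / [5] / [7]
  Insert 6 (step 8): P = [1, 2, 4, 5, 6] / [3] / [7] / [8];  Q = [1, 2, 4, 6, 8] / [3] / [5] / [7]
  Insert 9 (step 9): P = [1, 2, 4, 5, 6, 9] / [3] / [7] / [8];  Q = [1, 2, 4, 6, 8, 9] / [3] / [5] / [7]
Final shape: (6, 1, 1, 1).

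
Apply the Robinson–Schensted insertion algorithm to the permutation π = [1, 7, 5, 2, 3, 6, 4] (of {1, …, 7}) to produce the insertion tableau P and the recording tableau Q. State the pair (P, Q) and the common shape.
P = [1, 2, 3, 4] / [5, 6] / [7];  Q = [1, 2, 5, 6] / [3, 7] / [4];  common shape = (4, 2, 1)

Row-insert the values π_1, π_2, … into P one at a time, bumping the leftmost entry strictly greater than the inserted value down to the next row. The recording tableau Q records, in position (i, j), the step at which that cell was added to P.
  Insert 1 (step 1): P = [1];  Q = [1]
  Insert 7 (step 2): P = [1, 7];  Q = [1, 2]
  Insert 5 (step 3): P = [1, 5] / [7];  Q = [1, 2] / [3]
  Insert 2 (step 4): P = [1, 2] / [5] / [7];  Q = [1, 2] / [3] / [4]
  Insert 3 (step 5): P = [1, 2, 3] / [5] / [7];  Q = [1, 2, 5] / [3] / [4]
  Insert 6 (step 6): P = [1, 2, 3, 6] / [5] / [7];  Q = [1, 2, 5, 6] / [3] / [4]
  Insert 4 (step 7): P = [1, 2, 3, 4] / [5, 6] / [7];  Q = [1, 2, 5, 6] / [3, 7] / [4]
Final shape: (4, 2, 1).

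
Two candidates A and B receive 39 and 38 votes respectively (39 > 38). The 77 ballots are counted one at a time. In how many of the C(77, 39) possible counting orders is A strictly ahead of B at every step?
Strict-lead orderings = 176733862787006701400

Total orderings of the 77 votes with 39 for A: C(77, 39) = 13608507434599516007800. By the Bertrand ballot formula (Cycle Lemma / reflection principle), the number of orderings in which A is strictly ahead of B throughout is (p − q)/(p + q) · C(p + q, p) = (39 − 38)/(39 + 38) · 13608507434599516007800 = 176733862787006701400.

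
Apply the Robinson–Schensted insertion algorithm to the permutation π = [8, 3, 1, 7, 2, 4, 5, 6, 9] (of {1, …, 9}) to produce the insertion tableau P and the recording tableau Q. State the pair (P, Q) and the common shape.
P = [1, 2, 4, 5, 6, 9] / [3, 7] / [8];  Q = [1, 4, 6, 7, 8, 9] / [2, 5] / [3];  common shape = (6, 2, 1)

Row-insert the values π_1, π_2, … into P one at a time, bumping the leftmost entry strictly greater than the inserted value down to the next row. The recording tableau Q records, in position (i, j), the step at which that cell was added to P.
  Insert 8 (step 1): P = [8];  Q = [1]
  Insert 3 (step 2): P = [3] / [8];  Q = [1] / [2]
  Insert 1 (step 3): P = [1] / [3] / [8];  Q = [1] / [2] / [3]
  Insert 7 (step 4): P = [1, 7] / [3] / [8];  Q = [1, 4] / [2] / [3]
  Insert 2 (step 5): P = [1, 2] / [3, 7] / [8];  Q = [1, 4] / [2, 5] / [3]
  Insert 4 (step 6): P = [1, 2, 4] / [3, 7] / [8];  Q = [1, 4, 6] / [2, 5] / [3]
  Insert 5 (step 7): P = [1, 2, 4, 5] / [3, 7] / [8];  Q = [1, 4, 6, 7] / [2, 5] / [3]
  Insert 6 (step 8): P = [1, 2, 4, 5, 6] / [3, 7] / [8];  Q = [1, 4, 6, 7, 8] / [2, 5] / [3]
  Insert 9 (step 9): P = [1, 2, 4, 5, 6, 9] / [3, 7] / [8];  Q = [1, 4, 6, 7, 8, 9] / [2, 5] / [3]
Final shape: (6, 2, 1).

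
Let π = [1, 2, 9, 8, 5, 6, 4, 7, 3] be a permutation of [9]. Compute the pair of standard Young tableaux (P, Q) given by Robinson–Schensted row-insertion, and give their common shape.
P = [1, 2, 3, 6, 7] / [4] / [5] / [8] / [9];  Q = [1, 2, 3, 6, 8] / [4] / [5] / [7] / [9];  common shape = (5, 1, 1, 1, 1)

Row-insert the values π_1, π_2, … into P one at a time, bumping the leftmost entry strictly greater than the inserted value down to the next row. The recording tableau Q records, in position (i, j), the step at which that cell was added to P.
  Insert 1 (step 1): P = [1];  Q = [1]
  Insert 2 (step 2): P = [1, 2];  Q = [1, 2]
  Insert 9 (step 3): P = [1, 2, 9];  Q = [1, 2, 3]
  Insert 8 (step 4): P = [1, 2, 8] / [9];  Q = [1, 2, 3] / [4]
  Insert 5 (step 5): P = [1, 2, 5] / [8] / [9];  Q = [1, 2, 3] / [4] / [5]
  Insert 6 (step 6): P = [1, 2, 5, 6] / [8] / [9];  Q = [1, 2, 3, 6] / [4] / [5]
  Insert 4 (step 7): P = [1, 2, 4, 6] / [5] / [8] / [9];  Q = [1, 2, 3, 6] / [4] / [5] / [7]
  Insert 7 (step 8): P = [1, 2, 4, 6, 7] / [5] / [8] / [9];  Q = [1, 2, 3, 6, 8] / [4] / [5] / [7]
  Insert 3 (step 9): P = [1, 2, 3, 6, 7] / [4] / [5] / [8] / [9];  Q = [1, 2, 3, 6, 8] / [4] / [5] / [7] / [9]
Final shape: (5, 1, 1, 1, 1).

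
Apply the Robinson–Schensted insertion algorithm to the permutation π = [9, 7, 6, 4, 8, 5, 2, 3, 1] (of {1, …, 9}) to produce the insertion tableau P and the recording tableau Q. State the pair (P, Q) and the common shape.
P = [1, 3] / [2, 5] / [4, 8] / [6] / [7] / [9];  Q = [1, 5] / [2, 6] / [3, 8] / [4] / [7] / [9];  common shape = (2, 2, 2, 1, 1, 1)

Row-insert the values π_1, π_2, … into P one at a time, bumping the leftmost entry strictly greater than the inserted value down to the next row. The recording tableau Q records, in position (i, j), the step at which that cell was added to P.
  Insert 9 (step 1): P = [9];  Q = [1]
  Insert 7 (step 2): P = [7] / [9];  Q = [1] / [2]
  Insert 6 (step 3): P = [6] / [7] / [9];  Q = [1] / [2] / [3]
  Insert 4 (step 4): P = [4] / [6] / [7] / [9];  Q = [1] / [2] / [3] / [4]
  Insert 8 (step 5): P = [4, 8] / [6] / [7] / [9];  Q = [1, 5] / [2] / [3] / [4]
  Insert 5 (step 6): P = [4, 5] / [6, 8] / [7] / [9];  Q = [1, 5] / [2, 6] / [3] / [4]
  Insert 2 (step 7): P = [2, 5] / [4, 8] / [6] / [7] / [9];  Q = [1, 5] / [2, 6] / [3] / [4] / [7]
  Insert 3 (step 8): P = [2, 3] / [4, 5] / [6, 8] / [7] / [9];  Q = [1, 5] / [2, 6] / [3, 8] / [4] / [7]
  Insert 1 (step 9): P = [1, 3] / [2, 5] / [4, 8] / [6] / [7] / [9];  Q = [1, 5] / [2, 6] / [3, 8] / [4] / [7] / [9]
Final shape: (2, 2, 2, 1, 1, 1).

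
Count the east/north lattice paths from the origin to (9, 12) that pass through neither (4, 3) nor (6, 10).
Number of paths = 156380

Inclusion–exclusion. Total paths: C(21, 9) = 293930. Through P₁: C(7, 4)·C(14, 5) = 70070. Through P₂: C(16, 6)·C(5, 3) = 80080. Since P₁ is strictly southwest of P₂, a monotone path through both must visit P₁ then P₂; paths through both = C(7, 4)·C(9, 2)·C(5, 3) = 12600. Avoid both = 293930 − 70070 − 80080 + 12600 = 156380.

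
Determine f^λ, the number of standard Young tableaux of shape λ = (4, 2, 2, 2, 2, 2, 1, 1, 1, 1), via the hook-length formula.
# SYT of shape (4, 2, 2, 2, 2, 2, 1, 1, 1, 1) = 353430

Hook-length formula: f^λ = n! / Π hook(c), product over all cells c of the Young diagram. For λ = (4, 2, 2, 2, 2, 2, 1, 1, 1, 1), n = 18 boxes. Hook lengths by row (left-to-right, top-to-bottom): [13, 8, 2, 1]; [10, 5]; [9, 4]; [8, 3]; [7, 2]; [6, 1]; [4]; [3]; [2]; [1]. Product of hooks = 18114969600. So f^λ = 18! / 18114969600 = 6402373705728000 / 18114969600 = 353430.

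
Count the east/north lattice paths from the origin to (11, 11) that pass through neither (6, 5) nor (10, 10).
Number of paths = 238900

Inclusion–exclusion. Total paths: C(22, 11) = 705432. Through P₁: C(11, 6)·C(11, 5) = 213444. Through P₂: C(20, 10)·C(2, 1) = 369512. Since P₁ is strictly southwest of P₂, a monotone path through both must visit P₁ then P₂; paths through both = C(11, 6)·C(9, 4)·C(2, 1) = 116424. Avoid both = 705432 − 213444 − 369512 + 116424 = 238900.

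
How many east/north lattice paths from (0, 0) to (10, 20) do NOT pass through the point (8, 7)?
Number of paths = 29369340

Total paths from (0, 0) to (10, 20): C(30, 10) = 30045015. Paths through (8, 7): (paths (0, 0) → (8, 7)) × (paths (8, 7) → (10, 20)) = C(15, 8) · C(15, 2) = 6435 · 105 = 675675. Avoidance count = 30045015 − 675675 = 29369340.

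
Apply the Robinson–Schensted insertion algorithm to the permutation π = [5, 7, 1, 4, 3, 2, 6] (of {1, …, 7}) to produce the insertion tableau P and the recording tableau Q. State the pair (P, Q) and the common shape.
P = [1, 2, 6] / [3, 7] / [4] / [5];  Q = [1, 2, 7] / [3, 4] / [5] / [6];  common shape = (3, 2, 1, 1)

Row-insert the values π_1, π_2, … into P one at a time, bumping the leftmost entry strictly greater than the inserted value down to the next row. The recording tableau Q records, in position (i, j), the step at which that cell was added to P.
  Insert 5 (step 1): P = [5];  Q = [1]
  Insert 7 (step 2): P = [5, 7];  Q = [1, 2]
  Insert 1 (step 3): P = [1, 7] / [5];  Q = [1, 2] / [3]
  Insert 4 (step 4): P = [1, 4] / [5, 7];  Q = [1, 2] / [3, 4]
  Insert 3 (step 5): P = [1, 3] / [4, 7] / [5];  Q = [1, 2] / [3, 4] / [5]
  Insert 2 (step 6): P = [1, 2] / [3, 7] / [4] / [5];  Q = [1, 2] / [3, 4] / [5] / [6]
  Insert 6 (step 7): P = [1, 2, 6] / [3, 7] / [4] / [5];  Q = [1, 2, 7] / [3, 4] / [5] / [6]
Final shape: (3, 2, 1, 1).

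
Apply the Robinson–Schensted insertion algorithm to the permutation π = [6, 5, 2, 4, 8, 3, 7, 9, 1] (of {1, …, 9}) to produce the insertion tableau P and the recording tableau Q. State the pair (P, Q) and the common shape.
P = [1, 3, 7, 9] / [2, 8] / [4] / [5] / [6];  Q = [1, 4, 5, 8] / [2, 7] / [3] / [6] / [9];  common shape = (4, 2, 1, 1, 1)

Row-insert the values π_1, π_2, … into P one at a time, bumping the leftmost entry strictly greater than the inserted value down to the next row. The recording tableau Q records, in position (i, j), the step at which that cell was added to P.
  Insert 6 (step 1): P = [6];  Q = [1]
  Insert 5 (step 2): P = [5] / [6];  Q = [1] / [2]
  Insert 2 (step 3): P = [2] / [5] / [6];  Q = [1] / [2] / [3]
  Insert 4 (step 4): P = [2, 4] / [5] / [6];  Q = [1, 4] / [2] / [3]
  Insert 8 (step 5): P = [2, 4, 8] / [5] / [6];  Q = [1, 4, 5] / [2] / [3]
  Insert 3 (step 6): P = [2, 3, 8] / [4] / [5] / [6];  Q = [1, 4, 5] / [2] / [3] / [6]
  Insert 7 (step 7): P = [2, 3, 7] / [4, 8] / [5] / [6];  Q = [1, 4, 5] / [2, 7] / [3] / [6]
  Insert 9 (step 8): P = [2, 3, 7, 9] / [4, 8] / [5] / [6];  Q = [1, 4, 5, 8] / [2, 7] / [3] / [6]
  Insert 1 (step 9): P = [1, 3, 7, 9] / [2, 8] / [4] / [5] / [6];  Q = [1, 4, 5, 8] / [2, 7] / [3] / [6] / [9]
Final shape: (4, 2, 1, 1, 1).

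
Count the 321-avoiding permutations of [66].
C_66 = 5632681584560312734993915705849145100

These 321-avoiding permutations are counted by the Catalan number C_n = (1/(n + 1)) · C(2n, n). For n = 66: C_66 = (1/67) · C(132, 66) = 377389666165540953244592352291892721700/67 = 5632681584560312734993915705849145100.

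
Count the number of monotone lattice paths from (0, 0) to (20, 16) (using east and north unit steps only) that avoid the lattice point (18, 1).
Number of paths = 7307869526

Total paths from (0, 0) to (20, 16): C(36, 20) = 7307872110. Paths through (18, 1): (paths (0, 0) → (18, 1)) × (paths (18, 1) → (20, 16)) = C(19, 18) · C(17, 2) = 19 · 136 = 2584. Avoidance count = 7307872110 − 2584 = 7307869526.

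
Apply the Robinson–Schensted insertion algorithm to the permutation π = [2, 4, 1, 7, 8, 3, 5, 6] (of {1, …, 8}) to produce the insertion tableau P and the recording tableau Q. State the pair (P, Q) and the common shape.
P = [1, 3, 5, 6] / [2, 4, 7, 8];  Q = [1, 2, 4, 5] / [3, 6, 7, 8];  common shape = (4, 4)

Row-insert the values π_1, π_2, … into P one at a time, bumping the leftmost entry strictly greater than the inserted value down to the next row. The recording tableau Q records, in position (i, j), the step at which that cell was added to P.
  Insert 2 (step 1): P = [2];  Q = [1]
  Insert 4 (step 2): P = [2, 4];  Q = [1, 2]
  Insert 1 (step 3): P = [1, 4] / [2];  Q = [1, 2] / [3]
  Insert 7 (step 4): P = [1, 4, 7] / [2];  Q = [1, 2, 4] / [3]
  Insert 8 (step 5): P = [1, 4, 7, 8] / [2];  Q = [1, 2, 4, 5] / [3]
  Insert 3 (step 6): P = [1, 3, 7, 8] / [2, 4];  Q = [1, 2, 4, 5] / [3, 6]
  Insert 5 (step 7): P = [1, 3, 5, 8] / [2, 4, 7];  Q = [1, 2, 4, 5] / [3, 6, 7]
  Insert 6 (step 8): P = [1, 3, 5, 6] / [2, 4, 7, 8];  Q = [1, 2, 4, 5] / [3, 6, 7, 8]
Final shape: (4, 4).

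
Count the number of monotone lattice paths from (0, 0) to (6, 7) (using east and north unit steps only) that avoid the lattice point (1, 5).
Number of paths = 1590

Total paths from (0, 0) to (6, 7): C(13, 6) = 1716. Paths through (1, 5): (paths (0, 0) → (1, 5)) × (paths (1, 5) → (6, 7)) = C(6, 1) · C(7, 5) = 6 · 21 = 126. Avoidance count = 1716 − 126 = 1590.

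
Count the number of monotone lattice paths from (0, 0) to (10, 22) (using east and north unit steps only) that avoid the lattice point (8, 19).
Number of paths = 42311490

Total paths from (0, 0) to (10, 22): C(32, 10) = 64512240. Paths through (8, 19): (paths (0, 0) → (8, 19)) × (paths (8, 19) → (10, 22)) = C(27, 8) · C(5, 2) = 2220075 · 10 = 22200750. Avoidance count = 64512240 − 22200750 = 42311490.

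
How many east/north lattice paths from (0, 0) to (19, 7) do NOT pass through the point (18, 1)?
Number of paths = 657667

Total paths from (0, 0) to (19, 7): C(26, 19) = 657800. Paths through (18, 1): (paths (0, 0) → (18, 1)) × (paths (18, 1) → (19, 7)) = C(19, 18) · C(7, 1) = 19 · 7 = 133. Avoidance count = 657800 − 133 = 657667.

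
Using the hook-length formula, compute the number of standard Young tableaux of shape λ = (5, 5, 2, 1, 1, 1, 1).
# SYT of shape (5, 5, 2, 1, 1, 1, 1) = 305760

Hook-length formula: f^λ = n! / Π hook(c), product over all cells c of the Young diagram. For λ = (5, 5, 2, 1, 1, 1, 1), n = 16 boxes. Hook lengths by row (left-to-right, top-to-bottom): [11, 6, 4, 3, 2]; [10, 5, 3, 2, 1]; [6, 1]; [4]; [3]; [2]; [1]. Product of hooks = 68428800. So f^λ = 16! / 68428800 = 20922789888000 / 68428800 = 305760.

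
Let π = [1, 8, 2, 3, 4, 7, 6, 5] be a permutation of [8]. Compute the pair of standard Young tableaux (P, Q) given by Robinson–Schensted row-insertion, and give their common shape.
P = [1, 2, 3, 4, 5] / [6] / [7] / [8];  Q = [1, 2, 4, 5, 6] / [3] / [7] / [8];  common shape = (5, 1, 1, 1)

Row-insert the values π_1, π_2, … into P one at a time, bumping the leftmost entry strictly greater than the inserted value down to the next row. The recording tableau Q records, in position (i, j), the step at which that cell was added to P.
  Insert 1 (step 1): P = [1];  Q = [1]
  Insert 8 (step 2): P = [1, 8];  Q = [1, 2]
  Insert 2 (step 3): P = [1, 2] / [8];  Q = [1, 2] / [3]
  Insert 3 (step 4): P = [1, 2, 3] / [8];  Q = [1, 2, 4] / [3]
  Insert 4 (step 5): P = [1, 2, 3, 4] / [8];  Q = [1, 2, 4, 5] / [3]
  Insert 7 (step 6): P = [1, 2, 3, 4, 7] / [8];  Q = [1, 2, 4, 5, 6] / [3]
  Insert 6 (step 7): P = [1, 2, 3, 4, 6] / [7] / [8];  Q = [1, 2, 4, 5, 6] / [3] / [7]
  Insert 5 (step 8): P = [1, 2, 3, 4, 5] / [6] / [7] / [8];  Q = [1, 2, 4, 5, 6] / [3] / [7] / [8]
Final shape: (5, 1, 1, 1).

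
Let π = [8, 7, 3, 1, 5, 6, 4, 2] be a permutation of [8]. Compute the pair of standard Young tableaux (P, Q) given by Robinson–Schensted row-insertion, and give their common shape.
P = [1, 2, 6] / [3, 4] / [5] / [7] / [8];  Q = [1, 5, 6] / [2, 7] / [3] / [4] / [8];  common shape = (3, 2, 1, 1, 1)

Row-insert the values π_1, π_2, … into P one at a time, bumping the leftmost entry strictly greater than the inserted value down to the next row. The recording tableau Q records, in position (i, j), the step at which that cell was added to P.
  Insert 8 (step 1): P = [8];  Q = [1]
  Insert 7 (step 2): P = [7] / [8];  Q = [1] / [2]
  Insert 3 (step 3): P = [3] / [7] / [8];  Q = [1] / [2] / [3]
  Insert 1 (step 4): P = [1] / [3] / [7] / [8];  Q = [1] / [2] / [3] / [4]
  Insert 5 (step 5): P = [1, 5] / [3] / [7] / [8];  Q = [1, 5] / [2] / [3] / [4]
  Insert 6 (step 6): P = [1, 5, 6] / [3] / [7] / [8];  Q = [1, 5, 6] / [2] / [3] / [4]
  Insert 4 (step 7): P = [1, 4, 6] / [3, 5] / [7] / [8];  Q = [1, 5, 6] / [2, 7] / [3] / [4]
  Insert 2 (step 8): P = [1, 2, 6] / [3, 4] / [5] / [7] / [8];  Q = [1, 5, 6] / [2, 7] / [3] / [4] / [8]
Final shape: (3, 2, 1, 1, 1).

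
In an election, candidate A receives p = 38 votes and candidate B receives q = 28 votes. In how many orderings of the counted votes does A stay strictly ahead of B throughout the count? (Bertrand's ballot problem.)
Strict-lead orderings = 517212439858041200

Total orderings of the 66 votes with 38 for A: C(66, 38) = 3413602103063071920. By the Bertrand ballot formula (Cycle Lemma / reflection principle), the number of orderings in which A is strictly ahead of B throughout is (p − q)/(p + q) · C(p + q, p) = (38 − 28)/(38 + 28) · 3413602103063071920 = 517212439858041200.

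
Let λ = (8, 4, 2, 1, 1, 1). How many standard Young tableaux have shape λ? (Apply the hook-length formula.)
# SYT of shape (8, 4, 2, 1, 1, 1) = 1570800

Hook-length formula: f^λ = n! / Π hook(c), product over all cells c of the Young diagram. For λ = (8, 4, 2, 1, 1, 1), n = 17 boxes. Hook lengths by row (left-to-right, top-to-bottom): [13, 9, 7, 6, 4, 3, 2, 1]; [8, 4, 2, 1]; [5, 1]; [3]; [2]; [1]. Product of hooks = 226437120. So f^λ = 17! / 226437120 = 355687428096000 / 226437120 = 1570800.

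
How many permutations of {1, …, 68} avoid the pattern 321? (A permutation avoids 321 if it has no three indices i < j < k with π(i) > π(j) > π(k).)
C_68 = 86218923998960285726185640663701108500

These 321-avoiding permutations are counted by the Catalan number C_n = (1/(n + 1)) · C(2n, n). For n = 68: C_68 = (1/69) · C(136, 68) = 5949105755928259715106809205795376486500/69 = 86218923998960285726185640663701108500.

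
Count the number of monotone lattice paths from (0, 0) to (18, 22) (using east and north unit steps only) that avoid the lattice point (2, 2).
Number of paths = 69533029140

Total paths from (0, 0) to (18, 22): C(40, 18) = 113380261800. Paths through (2, 2): (paths (0, 0) → (2, 2)) × (paths (2, 2) → (18, 22)) = C(4, 2) · C(36, 16) = 6 · 7307872110 = 43847232660. Avoidance count = 113380261800 − 43847232660 = 69533029140.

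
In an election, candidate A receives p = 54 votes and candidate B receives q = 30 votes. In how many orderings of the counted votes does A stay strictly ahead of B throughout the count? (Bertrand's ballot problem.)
Strict-lead orderings = 15464569379012411748288

Total orderings of the 84 votes with 54 for A: C(84, 54) = 54125992826543441119008. By the Bertrand ballot formula (Cycle Lemma / reflection principle), the number of orderings in which A is strictly ahead of B throughout is (p − q)/(p + q) · C(p + q, p) = (54 − 30)/(54 + 30) · 54125992826543441119008 = 15464569379012411748288.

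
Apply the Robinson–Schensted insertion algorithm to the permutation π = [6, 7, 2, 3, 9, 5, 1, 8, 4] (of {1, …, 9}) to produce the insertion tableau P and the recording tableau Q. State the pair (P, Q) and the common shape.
P = [1, 3, 4, 8] / [2, 5, 9] / [6, 7];  Q = [1, 2, 5, 8] / [3, 4, 6] / [7, 9];  common shape = (4, 3, 2)

Row-insert the values π_1, π_2, … into P one at a time, bumping the leftmost entry strictly greater than the inserted value down to the next row. The recording tableau Q records, in position (i, j), the step at which that cell was added to P.
  Insert 6 (step 1): P = [6];  Q = [1]
  Insert 7 (step 2): P = [6, 7];  Q = [1, 2]
  Insert 2 (step 3): P = [2, 7] / [6];  Q = [1, 2] / [3]
  Insert 3 (step 4): P = [2, 3] / [6, 7];  Q = [1, 2] / [3, 4]
  Insert 9 (step 5): P = [2, 3, 9] / [6, 7];  Q = [1, 2, 5] / [3, 4]
  Insert 5 (step 6): P = [2, 3, 5] / [6, 7, 9];  Q = [1, 2, 5] / [3, 4, 6]
  Insert 1 (step 7): P = [1, 3, 5] / [2, 7, 9] / [6];  Q = [1, 2, 5] / [3, 4, 6] / [7]
  Insert 8 (step 8): P = [1, 3, 5, 8] / [2, 7, 9] / [6];  Q = [1, 2, 5, 8] / [3, 4, 6] / [7]
  Insert 4 (step 9): P = [1, 3, 4, 8] / [2, 5, 9] / [6, 7];  Q = [1, 2, 5, 8] / [3, 4, 6] / [7, 9]
Final shape: (4, 3, 2).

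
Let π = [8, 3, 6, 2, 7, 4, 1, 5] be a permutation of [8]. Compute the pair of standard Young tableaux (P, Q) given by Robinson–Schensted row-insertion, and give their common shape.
P = [1, 4, 5] / [2, 6, 7] / [3] / [8];  Q = [1, 3, 5] / [2, 6, 8] / [4] / [7];  common shape = (3, 3, 1, 1)

Row-insert the values π_1, π_2, … into P one at a time, bumping the leftmost entry strictly greater than the inserted value down to the next row. The recording tableau Q records, in position (i, j), the step at which that cell was added to P.
  Insert 8 (step 1): P = [8];  Q = [1]
  Insert 3 (step 2): P = [3] / [8];  Q = [1] / [2]
  Insert 6 (step 3): P = [3, 6] / [8];  Q = [1, 3] / [2]
  Insert 2 (step 4): P = [2, 6] / [3] / [8];  Q = [1, 3] / [2] / [4]
  Insert 7 (step 5): P = [2, 6, 7] / [3] / [8];  Q = [1, 3, 5] / [2] / [4]
  Insert 4 (step 6): P = [2, 4, 7] / [3, 6] / [8];  Q = [1, 3, 5] / [2, 6] / [4]
  Insert 1 (step 7): P = [1, 4, 7] / [2, 6] / [3] / [8];  Q = [1, 3, 5] / [2, 6] / [4] / [7]
  Insert 5 (step 8): P = [1, 4, 5] / [2, 6, 7] / [3] / [8];  Q = [1, 3, 5] / [2, 6, 8] / [4] / [7]
Final shape: (3, 3, 1, 1).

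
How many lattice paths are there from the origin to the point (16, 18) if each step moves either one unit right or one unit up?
Number of paths = 2203961430

A monotone lattice path from (0, 0) to (16, 18) consists of 16 east steps and 18 north steps in some order, so it is determined by which 16 of the 34 steps are east. The count is C(34, 16) = 2203961430.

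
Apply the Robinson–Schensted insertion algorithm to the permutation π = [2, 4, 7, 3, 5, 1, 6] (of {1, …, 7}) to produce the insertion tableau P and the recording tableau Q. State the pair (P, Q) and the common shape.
P = [1, 3, 5, 6] / [2, 7] / [4];  Q = [1, 2, 3, 7] / [4, 5] / [6];  common shape = (4, 2, 1)

Row-insert the values π_1, π_2, … into P one at a time, bumping the leftmost entry strictly greater than the inserted value down to the next row. The recording tableau Q records, in position (i, j), the step at which that cell was added to P.
  Insert 2 (step 1): P = [2];  Q = [1]
  Insert 4 (step 2): P = [2, 4];  Q = [1, 2]
  Insert 7 (step 3): P = [2, 4, 7];  Q = [1, 2, 3]
  Insert 3 (step 4): P = [2, 3, 7] / [4];  Q = [1, 2, 3] / [4]
  Insert 5 (step 5): P = [2, 3, 5] / [4, 7];  Q = [1, 2, 3] / [4, 5]
  Insert 1 (step 6): P = [1, 3, 5] / [2, 7] / [4];  Q = [1, 2, 3] / [4, 5] / [6]
  Insert 6 (step 7): P = [1, 3, 5, 6] / [2, 7] / [4];  Q = [1, 2, 3, 7] / [4, 5] / [6]
Final shape: (4, 2, 1).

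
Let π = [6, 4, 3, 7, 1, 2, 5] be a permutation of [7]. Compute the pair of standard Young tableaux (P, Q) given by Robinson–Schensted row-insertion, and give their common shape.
P = [1, 2, 5] / [3, 7] / [4] / [6];  Q = [1, 4, 7] / [2, 6] / [3] / [5];  common shape = (3, 2, 1, 1)

Row-insert the values π_1, π_2, … into P one at a time, bumping the leftmost entry strictly greater than the inserted value down to the next row. The recording tableau Q records, in position (i, j), the step at which that cell was added to P.
  Insert 6 (step 1): P = [6];  Q = [1]
  Insert 4 (step 2): P = [4] / [6];  Q = [1] / [2]
  Insert 3 (step 3): P = [3] / [4] / [6];  Q = [1] / [2] / [3]
  Insert 7 (step 4): P = [3, 7] / [4] / [6];  Q = [1, 4] / [2] / [3]
  Insert 1 (step 5): P = [1, 7] / [3] / [4] / [6];  Q = [1, 4] / [2] / [3] / [5]
  Insert 2 (step 6): P = [1, 2] / [3, 7] / [4] / [6];  Q = [1, 4] / [2, 6] / [3] / [5]
  Insert 5 (step 7): P = [1, 2, 5] / [3, 7] / [4] / [6];  Q = [1, 4, 7] / [2, 6] / [3] / [5]
Final shape: (3, 2, 1, 1).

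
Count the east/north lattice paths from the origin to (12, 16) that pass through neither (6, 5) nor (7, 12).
Number of paths = 18820851

Inclusion–exclusion. Total paths: C(28, 12) = 30421755. Through P₁: C(11, 6)·C(17, 6) = 5717712. Through P₂: C(19, 7)·C(9, 5) = 6348888. Since P₁ is strictly southwest of P₂, a monotone path through both must visit P₁ then P₂; paths through both = C(11, 6)·C(8, 1)·C(9, 5) = 465696. Avoid both = 30421755 − 5717712 − 6348888 + 465696 = 18820851.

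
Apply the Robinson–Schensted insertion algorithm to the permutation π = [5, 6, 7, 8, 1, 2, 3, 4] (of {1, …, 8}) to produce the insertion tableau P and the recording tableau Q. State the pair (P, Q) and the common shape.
P = [1, 2, 3, 4] / [5, 6, 7, 8];  Q = [1, 2, 3, 4] / [5, 6, 7, 8];  common shape = (4, 4)

Row-insert the values π_1, π_2, … into P one at a time, bumping the leftmost entry strictly greater than the inserted value down to the next row. The recording tableau Q records, in position (i, j), the step at which that cell was added to P.
  Insert 5 (step 1): P = [5];  Q = [1]
  Insert 6 (step 2): P = [5, 6];  Q = [1, 2]
  Insert 7 (step 3): P = [5, 6, 7];  Q = [1, 2, 3]
  Insert 8 (step 4): P = [5, 6, 7, 8];  Q = [1, 2, 3, 4]
  Insert 1 (step 5): P = [1, 6, 7, 8] / [5];  Q = [1, 2, 3, 4] / [5]
  Insert 2 (step 6): P = [1, 2, 7, 8] / [5, 6];  Q = [1, 2, 3, 4] / [5, 6]
  Insert 3 (step 7): P = [1, 2, 3, 8] / [5, 6, 7];  Q = [1, 2, 3, 4] / [5, 6, 7]
  Insert 4 (step 8): P = [1, 2, 3, 4] / [5, 6, 7, 8];  Q = [1, 2, 3, 4] / [5, 6, 7, 8]
Final shape: (4, 4).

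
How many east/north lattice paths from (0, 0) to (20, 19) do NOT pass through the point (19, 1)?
Number of paths = 68923264030

Total paths from (0, 0) to (20, 19): C(39, 20) = 68923264410. Paths through (19, 1): (paths (0, 0) → (19, 1)) × (paths (19, 1) → (20, 19)) = C(20, 19) · C(19, 1) = 20 · 19 = 380. Avoidance count = 68923264410 − 380 = 68923264030.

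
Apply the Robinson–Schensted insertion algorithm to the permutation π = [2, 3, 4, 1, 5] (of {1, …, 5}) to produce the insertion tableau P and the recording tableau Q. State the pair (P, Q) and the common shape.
P = [1, 3, 4, 5] / [2];  Q = [1, 2, 3, 5] / [4];  common shape = (4, 1)

Row-insert the values π_1, π_2, … into P one at a time, bumping the leftmost entry strictly greater than the inserted value down to the next row. The recording tableau Q records, in position (i, j), the step at which that cell was added to P.
  Insert 2 (step 1): P = [2];  Q = [1]
  Insert 3 (step 2): P = [2, 3];  Q = [1, 2]
  Insert 4 (step 3): P = [2, 3, 4];  Q = [1, 2, 3]
  Insert 1 (step 4): P = [1, 3, 4] / [2];  Q = [1, 2, 3] / [4]
  Insert 5 (step 5): P = [1, 3, 4, 5] / [2];  Q = [1, 2, 3, 5] / [4]
Final shape: (4, 1).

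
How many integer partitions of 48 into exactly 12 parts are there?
p(48, 12 parts) = 12384

Partitions of n into exactly k parts are in bijection with partitions of n − k into at most k parts (subtract 1 from each part). So p(48, exactly 12) = p(36, parts ≤ 12). Computing via the recurrence p(m, j) = p(m, j−1) + p(m−j, j) gives 12384.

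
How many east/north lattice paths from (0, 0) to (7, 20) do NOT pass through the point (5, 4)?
Number of paths = 868752

Total paths from (0, 0) to (7, 20): C(27, 7) = 888030. Paths through (5, 4): (paths (0, 0) → (5, 4)) × (paths (5, 4) → (7, 20)) = C(9, 5) · C(18, 2) = 126 · 153 = 19278. Avoidance count = 888030 − 19278 = 868752.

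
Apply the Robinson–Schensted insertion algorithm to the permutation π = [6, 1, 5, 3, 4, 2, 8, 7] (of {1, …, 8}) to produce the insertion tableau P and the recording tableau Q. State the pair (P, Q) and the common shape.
P = [1, 2, 4, 7] / [3, 8] / [5] / [6];  Q = [1, 3, 5, 7] / [2, 8] / [4] / [6];  common shape = (4, 2, 1, 1)

Row-insert the values π_1, π_2, … into P one at a time, bumping the leftmost entry strictly greater than the inserted value down to the next row. The recording tableau Q records, in position (i, j), the step at which that cell was added to P.
  Insert 6 (step 1): P = [6];  Q = [1]
  Insert 1 (step 2): P = [1] / [6];  Q = [1] / [2]
  Insert 5 (step 3): P = [1, 5] / [6];  Q = [1, 3] / [2]
  Insert 3 (step 4): P = [1, 3] / [5] / [6];  Q = [1, 3] / [2] / [4]
  Insert 4 (step 5): P = [1, 3, 4] / [5] / [6];  Q = [1, 3, 5] / [2] / [4]
  Insert 2 (step 6): P = [1, 2, 4] / [3] / [5] / [6];  Q = [1, 3, 5] / [2] / [4] / [6]
  Insert 8 (step 7): P = [1, 2, 4, 8] / [3] / [5] / [6];  Q = [1, 3, 5, 7] / [2] / [4] / [6]
  Insert 7 (step 8): P = [1, 2, 4, 7] / [3, 8] / [5] / [6];  Q = [1, 3, 5, 7] / [2, 8] / [4] / [6]
Final shape: (4, 2, 1, 1).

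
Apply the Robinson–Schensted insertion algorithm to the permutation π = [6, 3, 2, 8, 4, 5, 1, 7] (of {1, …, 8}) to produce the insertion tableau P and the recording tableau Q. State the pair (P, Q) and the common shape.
P = [1, 4, 5, 7] / [2, 8] / [3] / [6];  Q = [1, 4, 6, 8] / [2, 5] / [3] / [7];  common shape = (4, 2, 1, 1)

Row-insert the values π_1, π_2, … into P one at a time, bumping the leftmost entry strictly greater than the inserted value down to the next row. The recording tableau Q records, in position (i, j), the step at which that cell was added to P.
  Insert 6 (step 1): P = [6];  Q = [1]
  Insert 3 (step 2): P = [3] / [6];  Q = [1] / [2]
  Insert 2 (step 3): P = [2] / [3] / [6];  Q = [1] / [2] / [3]
  Insert 8 (step 4): P = [2, 8] / [3] / [6];  Q = [1, 4] / [2] / [3]
  Insert 4 (step 5): P = [2, 4] / [3, 8] / [6];  Q = [1, 4] / [2, 5] / [3]
  Insert 5 (step 6): P = [2, 4, 5] / [3, 8] / [6];  Q = [1, 4, 6] / [2, 5] / [3]
  Insert 1 (step 7): P = [1, 4, 5] / [2, 8] / [3] / [6];  Q = [1, 4, 6] / [2, 5] / [3] / [7]
  Insert 7 (step 8): P = [1, 4, 5, 7] / [2, 8] / [3] / [6];  Q = [1, 4, 6, 8] / [2, 5] / [3] / [7]
Final shape: (4, 2, 1, 1).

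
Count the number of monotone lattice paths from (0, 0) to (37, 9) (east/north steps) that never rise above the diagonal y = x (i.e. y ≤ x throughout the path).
Number of paths = 840783515

By the reflection principle (André's argument), the number of monotone paths to (37, 9) with n ≤ m that never go above y = x is C(46, 37) − C(46, 38) = 1101716330 − 260932815 = 840783515.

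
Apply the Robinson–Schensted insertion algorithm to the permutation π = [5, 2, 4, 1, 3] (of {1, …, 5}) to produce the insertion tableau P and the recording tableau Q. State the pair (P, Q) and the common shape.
P = [1, 3] / [2, 4] / [5];  Q = [1, 3] / [2, 5] / [4];  common shape = (2, 2, 1)

Row-insert the values π_1, π_2, … into P one at a time, bumping the leftmost entry strictly greater than the inserted value down to the next row. The recording tableau Q records, in position (i, j), the step at which that cell was added to P.
  Insert 5 (step 1): P = [5];  Q = [1]
  Insert 2 (step 2): P = [2] / [5];  Q = [1] / [2]
  Insert 4 (step 3): P = [2, 4] / [5];  Q = [1, 3] / [2]
  Insert 1 (step 4): P = [1, 4] / [2] / [5];  Q = [1, 3] / [2] / [4]
  Insert 3 (step 5): P = [1, 3] / [2, 4] / [5];  Q = [1, 3] / [2, 5] / [4]
Final shape: (2, 2, 1).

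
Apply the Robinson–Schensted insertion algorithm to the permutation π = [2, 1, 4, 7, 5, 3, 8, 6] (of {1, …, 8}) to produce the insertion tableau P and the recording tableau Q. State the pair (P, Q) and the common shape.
P = [1, 3, 5, 6] / [2, 4, 8] / [7];  Q = [1, 3, 4, 7] / [2, 5, 8] / [6];  common shape = (4, 3, 1)

Row-insert the values π_1, π_2, … into P one at a time, bumping the leftmost entry strictly greater than the inserted value down to the next row. The recording tableau Q records, in position (i, j), the step at which that cell was added to P.
  Insert 2 (step 1): P = [2];  Q = [1]
  Insert 1 (step 2): P = [1] / [2];  Q = [1] / [2]
  Insert 4 (step 3): P = [1, 4] / [2];  Q = [1, 3] / [2]
  Insert 7 (step 4): P = [1, 4, 7] / [2];  Q = [1, 3, 4] / [2]
  Insert 5 (step 5): P = [1, 4, 5] / [2, 7];  Q = [1, 3, 4] / [2, 5]
  Insert 3 (step 6): P = [1, 3, 5] / [2, 4] / [7];  Q = [1, 3, 4] / [2, 5] / [6]
  Insert 8 (step 7): P = [1, 3, 5, 8] / [2, 4] / [7];  Q = [1, 3, 4, 7] / [2, 5] / [6]
  Insert 6 (step 8): P = [1, 3, 5, 6] / [2, 4, 8] / [7];  Q = [1, 3, 4, 7] / [2, 5, 8] / [6]
Final shape: (4, 3, 1).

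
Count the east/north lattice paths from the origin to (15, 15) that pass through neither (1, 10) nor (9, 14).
Number of paths = 149307397

Inclusion–exclusion. Total paths: C(30, 15) = 155117520. Through P₁: C(11, 1)·C(19, 14) = 127908. Through P₂: C(23, 9)·C(7, 6) = 5720330. Since P₁ is strictly southwest of P₂, a monotone path through both must visit P₁ then P₂; paths through both = C(11, 1)·C(12, 8)·C(7, 6) = 38115. Avoid both = 155117520 − 127908 − 5720330 + 38115 = 149307397.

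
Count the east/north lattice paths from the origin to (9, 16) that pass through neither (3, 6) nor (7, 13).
Number of paths = 872303

Inclusion–exclusion. Total paths: C(25, 9) = 2042975. Through P₁: C(9, 3)·C(16, 6) = 672672. Through P₂: C(20, 7)·C(5, 2) = 775200. Since P₁ is strictly southwest of P₂, a monotone path through both must visit P₁ then P₂; paths through both = C(9, 3)·C(11, 4)·C(5, 2) = 277200. Avoid both = 2042975 − 672672 − 775200 + 277200 = 872303.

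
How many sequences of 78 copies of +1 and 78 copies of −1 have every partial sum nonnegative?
C_78 = 73745243611532458459690151854647329239335600

These ballot sequences are counted by the Catalan number C_n = (1/(n + 1)) · C(2n, n). For n = 78: C_78 = (1/79) · C(156, 78) = 5825874245311064218315521996517139009907512400/79 = 73745243611532458459690151854647329239335600.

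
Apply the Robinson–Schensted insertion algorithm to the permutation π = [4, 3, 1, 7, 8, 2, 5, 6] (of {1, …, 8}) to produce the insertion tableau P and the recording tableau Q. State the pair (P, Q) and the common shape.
P = [1, 2, 5, 6] / [3, 7, 8] / [4];  Q = [1, 4, 5, 8] / [2, 6, 7] / [3];  common shape = (4, 3, 1)

Row-insert the values π_1, π_2, … into P one at a time, bumping the leftmost entry strictly greater than the inserted value down to the next row. The recording tableau Q records, in position (i, j), the step at which that cell was added to P.
  Insert 4 (step 1): P = [4];  Q = [1]
  Insert 3 (step 2): P = [3] / [4];  Q = [1] / [2]
  Insert 1 (step 3): P = [1] / [3] / [4];  Q = [1] / [2] / [3]
  Insert 7 (step 4): P = [1, 7] / [3] / [4];  Q = [1, 4] / [2] / [3]
  Insert 8 (step 5): P = [1, 7, 8] / [3] / [4];  Q = [1, 4, 5] / [2] / [3]
  Insert 2 (step 6): P = [1, 2, 8] / [3, 7] / [4];  Q = [1, 4, 5] / [2, 6] / [3]
  Insert 5 (step 7): P = [1, 2, 5] / [3, 7, 8] / [4];  Q = [1, 4, 5] / [2, 6, 7] / [3]
  Insert 6 (step 8): P = [1, 2, 5, 6] / [3, 7, 8] / [4];  Q = [1, 4, 5, 8] / [2, 6, 7] / [3]
Final shape: (4, 3, 1).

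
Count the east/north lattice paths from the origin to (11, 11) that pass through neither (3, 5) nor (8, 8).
Number of paths = 342584

Inclusion–exclusion. Total paths: C(22, 11) = 705432. Through P₁: C(8, 3)·C(14, 8) = 168168. Through P₂: C(16, 8)·C(6, 3) = 257400. Since P₁ is strictly southwest of P₂, a monotone path through both must visit P₁ then P₂; paths through both = C(8, 3)·C(8, 5)·C(6, 3) = 62720. Avoid both = 705432 − 168168 − 257400 + 62720 = 342584.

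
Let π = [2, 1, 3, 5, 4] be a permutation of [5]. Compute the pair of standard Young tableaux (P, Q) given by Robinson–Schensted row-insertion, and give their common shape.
P = [1, 3, 4] / [2, 5];  Q = [1, 3, 4] / [2, 5];  common shape = (3, 2)

Row-insert the values π_1, π_2, … into P one at a time, bumping the leftmost entry strictly greater than the inserted value down to the next row. The recording tableau Q records, in position (i, j), the step at which that cell was added to P.
  Insert 2 (step 1): P = [2];  Q = [1]
  Insert 1 (step 2): P = [1] / [2];  Q = [1] / [2]
  Insert 3 (step 3): P = [1, 3] / [2];  Q = [1, 3] / [2]
  Insert 5 (step 4): P = [1, 3, 5] / [2];  Q = [1, 3, 4] / [2]
  Insert 4 (step 5): P = [1, 3, 4] / [2, 5];  Q = [1, 3, 4] / [2, 5]
Final shape: (3, 2).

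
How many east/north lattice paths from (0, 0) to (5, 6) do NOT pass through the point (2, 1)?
Number of paths = 294

Total paths from (0, 0) to (5, 6): C(11, 5) = 462. Paths through (2, 1): (paths (0, 0) → (2, 1)) × (paths (2, 1) → (5, 6)) = C(3, 2) · C(8, 3) = 3 · 56 = 168. Avoidance count = 462 − 168 = 294.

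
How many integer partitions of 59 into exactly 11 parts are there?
p(59, 11 parts) = 61903

Partitions of n into exactly k parts are in bijection with partitions of n − k into at most k parts (subtract 1 from each part). So p(59, exactly 11) = p(48, parts ≤ 11). Computing via the recurrence p(m, j) = p(m, j−1) + p(m−j, j) gives 61903.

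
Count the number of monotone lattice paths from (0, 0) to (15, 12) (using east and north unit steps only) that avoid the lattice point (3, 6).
Number of paths = 15824484

Total paths from (0, 0) to (15, 12): C(27, 15) = 17383860. Paths through (3, 6): (paths (0, 0) → (3, 6)) × (paths (3, 6) → (15, 12)) = C(9, 3) · C(18, 12) = 84 · 18564 = 1559376. Avoidance count = 17383860 − 1559376 = 15824484.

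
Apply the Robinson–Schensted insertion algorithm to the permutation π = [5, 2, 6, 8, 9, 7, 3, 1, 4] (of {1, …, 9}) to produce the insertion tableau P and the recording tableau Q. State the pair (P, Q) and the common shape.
P = [1, 3, 4, 9] / [2, 6, 7] / [5] / [8];  Q = [1, 3, 4, 5] / [2, 6, 9] / [7] / [8];  common shape = (4, 3, 1, 1)

Row-insert the values π_1, π_2, … into P one at a time, bumping the leftmost entry strictly greater than the inserted value down to the next row. The recording tableau Q records, in position (i, j), the step at which that cell was added to P.
  Insert 5 (step 1): P = [5];  Q = [1]
  Insert 2 (step 2): P = [2] / [5];  Q = [1] / [2]
  Insert 6 (step 3): P = [2, 6] / [5];  Q = [1, 3] / [2]
  Insert 8 (step 4): P = [2, 6, 8] / [5];  Q = [1, 3, 4] / [2]
  Insert 9 (step 5): P = [2, 6, 8, 9] / [5];  Q = [1, 3, 4, 5] / [2]
  Insert 7 (step 6): P = [2, 6, 7, 9] / [5, 8];  Q = [1, 3, 4, 5] / [2, 6]
  Insert 3 (step 7): P = [2, 3, 7, 9] / [5, 6] / [8];  Q = [1, 3, 4, 5] / [2, 6] / [7]
  Insert 1 (step 8): P = [1, 3, 7, 9] / [2, 6] / [5] / [8];  Q = [1, 3, 4, 5] / [2, 6] / [7] / [8]
  Insert 4 (step 9): P = [1, 3, 4, 9] / [2, 6, 7] / [5] / [8];  Q = [1, 3, 4, 5] / [2, 6, 9] / [7] / [8]
Final shape: (4, 3, 1, 1).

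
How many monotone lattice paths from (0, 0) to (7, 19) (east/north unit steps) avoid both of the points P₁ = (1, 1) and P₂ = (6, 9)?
Number of paths = 361867

Inclusion–exclusion. Total paths: C(26, 7) = 657800. Through P₁: C(2, 1)·C(24, 6) = 269192. Through P₂: C(15, 6)·C(11, 1) = 55055. Since P₁ is strictly southwest of P₂, a monotone path through both must visit P₁ then P₂; paths through both = C(2, 1)·C(13, 5)·C(11, 1) = 28314. Avoid both = 657800 − 269192 − 55055 + 28314 = 361867.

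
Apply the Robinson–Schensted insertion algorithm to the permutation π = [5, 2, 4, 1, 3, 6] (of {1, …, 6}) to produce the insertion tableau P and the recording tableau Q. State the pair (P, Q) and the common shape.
P = [1, 3, 6] / [2, 4] / [5];  Q = [1, 3, 6] / [2, 5] / [4];  common shape = (3, 2, 1)

Row-insert the values π_1, π_2, … into P one at a time, bumping the leftmost entry strictly greater than the inserted value down to the next row. The recording tableau Q records, in position (i, j), the step at which that cell was added to P.
  Insert 5 (step 1): P = [5];  Q = [1]
  Insert 2 (step 2): P = [2] / [5];  Q = [1] / [2]
  Insert 4 (step 3): P = [2, 4] / [5];  Q = [1, 3] / [2]
  Insert 1 (step 4): P = [1, 4] / [2] / [5];  Q = [1, 3] / [2] / [4]
  Insert 3 (step 5): P = [1, 3] / [2, 4] / [5];  Q = [1, 3] / [2, 5] / [4]
  Insert 6 (step 6): P = [1, 3, 6] / [2, 4] / [5];  Q = [1, 3, 6] / [2, 5] / [4]
Final shape: (3, 2, 1).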